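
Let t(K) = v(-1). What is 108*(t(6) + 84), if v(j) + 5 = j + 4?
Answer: 8856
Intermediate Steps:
v(j) = -1 + j (v(j) = -5 + (j + 4) = -5 + (4 + j) = -1 + j)
t(K) = -2 (t(K) = -1 - 1 = -2)
108*(t(6) + 84) = 108*(-2 + 84) = 108*82 = 8856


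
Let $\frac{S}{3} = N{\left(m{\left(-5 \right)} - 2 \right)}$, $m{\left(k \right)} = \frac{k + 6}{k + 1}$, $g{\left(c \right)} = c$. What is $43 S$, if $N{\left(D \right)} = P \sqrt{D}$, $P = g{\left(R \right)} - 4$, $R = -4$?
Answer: $- 1548 i \approx - 1548.0 i$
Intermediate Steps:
$m{\left(k \right)} = \frac{6 + k}{1 + k}$
$P = -8$ ($P = -4 - 4 = -8$)
$N{\left(D \right)} = - 8 \sqrt{D}$
$S = - 36 i$ ($S = 3 \left(- 8 \sqrt{\frac{6 - 5}{1 - 5} - 2}\right) = 3 \left(- 8 \sqrt{\frac{1}{-4} \cdot 1 - 2}\right) = 3 \left(- 8 \sqrt{\left(- \frac{1}{4}\right) 1 - 2}\right) = 3 \left(- 8 \sqrt{- \frac{1}{4} - 2}\right) = 3 \left(- 8 \sqrt{- \frac{9}{4}}\right) = 3 \left(- 8 \frac{3 i}{2}\right) = 3 \left(- 12 i\right) = - 36 i \approx - 36.0 i$)
$43 S = 43 \left(- 36 i\right) = - 1548 i$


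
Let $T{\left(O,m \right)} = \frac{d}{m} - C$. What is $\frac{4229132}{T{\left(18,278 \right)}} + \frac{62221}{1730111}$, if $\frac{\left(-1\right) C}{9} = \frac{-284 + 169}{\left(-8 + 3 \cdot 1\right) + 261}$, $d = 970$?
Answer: $- \frac{260363422343247963}{34091837255} \approx -7.6371 \cdot 10^{6}$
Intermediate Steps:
$C = \frac{1035}{256}$ ($C = - 9 \frac{-284 + 169}{\left(-8 + 3 \cdot 1\right) + 261} = - 9 \left(- \frac{115}{\left(-8 + 3\right) + 261}\right) = - 9 \left(- \frac{115}{-5 + 261}\right) = - 9 \left(- \frac{115}{256}\right) = - 9 \left(\left(-115\right) \frac{1}{256}\right) = \left(-9\right) \left(- \frac{115}{256}\right) = \frac{1035}{256} \approx 4.043$)
$T{\left(O,m \right)} = - \frac{1035}{256} + \frac{970}{m}$ ($T{\left(O,m \right)} = \frac{970}{m} - \frac{1035}{256} = - \frac{1035}{256} + \frac{970}{m}$)
$\frac{4229132}{T{\left(18,278 \right)}} + \frac{62221}{1730111} = \frac{4229132}{- \frac{1035}{256} + \frac{970}{278}} + \frac{62221}{1730111} = \frac{4229132}{- \frac{1035}{256} + 970 \cdot \frac{1}{278}} + 62221 \cdot \frac{1}{1730111} = \frac{4229132}{- \frac{1035}{256} + \frac{485}{139}} + \frac{62221}{1730111} = \frac{4229132}{- \frac{19705}{35584}} + \frac{62221}{1730111} = 4229132 \left(- \frac{35584}{19705}\right) + \frac{62221}{1730111} = - \frac{150489433088}{19705} + \frac{62221}{1730111} = - \frac{260363422343247963}{34091837255}$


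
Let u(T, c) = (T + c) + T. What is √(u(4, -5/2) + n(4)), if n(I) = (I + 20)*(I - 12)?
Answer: I*√746/2 ≈ 13.656*I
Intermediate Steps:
u(T, c) = c + 2*T
n(I) = (-12 + I)*(20 + I) (n(I) = (20 + I)*(-12 + I) = (-12 + I)*(20 + I))
√(u(4, -5/2) + n(4)) = √((-5/2 + 2*4) + (-240 + 4² + 8*4)) = √((-5*½ + 8) + (-240 + 16 + 32)) = √((-5/2 + 8) - 192) = √(11/2 - 192) = √(-373/2) = I*√746/2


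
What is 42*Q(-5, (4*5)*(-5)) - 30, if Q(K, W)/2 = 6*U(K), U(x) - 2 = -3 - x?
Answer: 1986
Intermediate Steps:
U(x) = -1 - x (U(x) = 2 + (-3 - x) = -1 - x)
Q(K, W) = -12 - 12*K (Q(K, W) = 2*(6*(-1 - K)) = 2*(-6 - 6*K) = -12 - 12*K)
42*Q(-5, (4*5)*(-5)) - 30 = 42*(-12 - 12*(-5)) - 30 = 42*(-12 + 60) - 30 = 42*48 - 30 = 2016 - 30 = 1986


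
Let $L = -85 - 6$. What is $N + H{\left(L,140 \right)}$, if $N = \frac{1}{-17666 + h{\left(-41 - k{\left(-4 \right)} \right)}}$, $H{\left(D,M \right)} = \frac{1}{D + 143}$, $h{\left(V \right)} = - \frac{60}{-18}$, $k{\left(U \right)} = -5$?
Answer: $\frac{254}{13247} \approx 0.019174$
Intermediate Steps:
$L = -91$ ($L = -85 - 6 = -91$)
$h{\left(V \right)} = \frac{10}{3}$ ($h{\left(V \right)} = \left(-60\right) \left(- \frac{1}{18}\right) = \frac{10}{3}$)
$H{\left(D,M \right)} = \frac{1}{143 + D}$
$N = - \frac{3}{52988}$ ($N = \frac{1}{-17666 + \frac{10}{3}} = \frac{1}{- \frac{52988}{3}} = - \frac{3}{52988} \approx -5.6617 \cdot 10^{-5}$)
$N + H{\left(L,140 \right)} = - \frac{3}{52988} + \frac{1}{143 - 91} = - \frac{3}{52988} + \frac{1}{52} = \frac{254}{13247}$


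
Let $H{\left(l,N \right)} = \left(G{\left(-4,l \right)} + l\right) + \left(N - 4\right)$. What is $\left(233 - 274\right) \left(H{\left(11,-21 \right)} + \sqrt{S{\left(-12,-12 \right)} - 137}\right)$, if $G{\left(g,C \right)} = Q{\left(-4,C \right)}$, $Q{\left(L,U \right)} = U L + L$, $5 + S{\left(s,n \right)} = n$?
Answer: $2542 - 41 i \sqrt{154} \approx 2542.0 - 508.8 i$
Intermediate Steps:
$S{\left(s,n \right)} = -5 + n$
$Q{\left(L,U \right)} = L + L U$ ($Q{\left(L,U \right)} = L U + L = L + L U$)
$G{\left(g,C \right)} = -4 - 4 C$ ($G{\left(g,C \right)} = - 4 \left(1 + C\right) = -4 - 4 C$)
$H{\left(l,N \right)} = -8 + N - 3 l$ ($H{\left(l,N \right)} = \left(\left(-4 - 4 l\right) + l\right) + \left(N - 4\right) = \left(-4 - 3 l\right) + \left(-4 + N\right) = -8 + N - 3 l$)
$\left(233 - 274\right) \left(H{\left(11,-21 \right)} + \sqrt{S{\left(-12,-12 \right)} - 137}\right) = \left(233 - 274\right) \left(\left(-8 - 21 - 33\right) + \sqrt{\left(-5 - 12\right) - 137}\right) = - 41 \left(\left(-8 - 21 - 33\right) + \sqrt{-17 - 137}\right) = - 41 \left(-62 + \sqrt{-154}\right) = - 41 \left(-62 + i \sqrt{154}\right) = 2542 - 41 i \sqrt{154}$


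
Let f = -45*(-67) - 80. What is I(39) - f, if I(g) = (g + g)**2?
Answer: 3149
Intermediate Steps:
f = 2935 (f = 3015 - 80 = 2935)
I(g) = 4*g**2 (I(g) = (2*g)**2 = 4*g**2)
I(39) - f = 4*39**2 - 1*2935 = 4*1521 - 2935 = 6084 - 2935 = 3149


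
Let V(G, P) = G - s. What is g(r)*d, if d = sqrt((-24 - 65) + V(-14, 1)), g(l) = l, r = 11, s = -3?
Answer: 110*I ≈ 110.0*I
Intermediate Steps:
V(G, P) = 3 + G (V(G, P) = G - 1*(-3) = G + 3 = 3 + G)
d = 10*I (d = sqrt((-24 - 65) + (3 - 14)) = sqrt(-89 - 11) = sqrt(-100) = 10*I ≈ 10.0*I)
g(r)*d = 11*(10*I) = 110*I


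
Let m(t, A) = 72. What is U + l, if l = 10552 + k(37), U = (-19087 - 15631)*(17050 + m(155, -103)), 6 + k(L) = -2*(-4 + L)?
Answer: -594431116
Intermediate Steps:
k(L) = 2 - 2*L (k(L) = -6 - 2*(-4 + L) = -6 + (8 - 2*L) = 2 - 2*L)
U = -594441596 (U = (-19087 - 15631)*(17050 + 72) = -34718*17122 = -594441596)
l = 10480 (l = 10552 + (2 - 2*37) = 10552 + (2 - 74) = 10552 - 72 = 10480)
U + l = -594441596 + 10480 = -594431116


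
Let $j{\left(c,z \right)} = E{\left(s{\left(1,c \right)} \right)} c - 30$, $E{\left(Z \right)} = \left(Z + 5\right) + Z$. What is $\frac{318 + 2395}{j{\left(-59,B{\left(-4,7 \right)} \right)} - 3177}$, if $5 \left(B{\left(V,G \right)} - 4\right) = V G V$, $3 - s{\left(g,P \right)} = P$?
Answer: $- \frac{2713}{10818} \approx -0.25079$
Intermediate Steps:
$s{\left(g,P \right)} = 3 - P$
$E{\left(Z \right)} = 5 + 2 Z$ ($E{\left(Z \right)} = \left(5 + Z\right) + Z = 5 + 2 Z$)
$B{\left(V,G \right)} = 4 + \frac{G V^{2}}{5}$ ($B{\left(V,G \right)} = 4 + \frac{V G V}{5} = 4 + \frac{G V V}{5} = 4 + \frac{G V^{2}}{5}$)
$j{\left(c,z \right)} = -30 + c \left(11 - 2 c\right)$ ($j{\left(c,z \right)} = \left(5 + 2 \left(3 - c\right)\right) c - 30 = \left(5 - \left(-6 + 2 c\right)\right) c - 30 = \left(11 - 2 c\right) c - 30 = c \left(11 - 2 c\right) - 30 = -30 + c \left(11 - 2 c\right)$)
$\frac{318 + 2395}{j{\left(-59,B{\left(-4,7 \right)} \right)} - 3177} = \frac{318 + 2395}{\left(-30 - - 59 \left(-11 + 2 \left(-59\right)\right)\right) - 3177} = \frac{2713}{\left(-30 - - 59 \left(-11 - 118\right)\right) - 3177} = \frac{2713}{\left(-30 - \left(-59\right) \left(-129\right)\right) - 3177} = \frac{2713}{\left(-30 - 7611\right) - 3177} = \frac{2713}{-7641 - 3177} = \frac{2713}{-10818} = 2713 \left(- \frac{1}{10818}\right) = - \frac{2713}{10818}$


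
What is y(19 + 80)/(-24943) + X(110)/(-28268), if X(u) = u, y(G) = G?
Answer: -2771131/352544362 ≈ -0.0078604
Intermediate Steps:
y(19 + 80)/(-24943) + X(110)/(-28268) = (19 + 80)/(-24943) + 110/(-28268) = 99*(-1/24943) + 110*(-1/28268) = -99/24943 - 55/14134 = -2771131/352544362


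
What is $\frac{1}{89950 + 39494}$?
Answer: $\frac{1}{129444} \approx 7.7253 \cdot 10^{-6}$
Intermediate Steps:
$\frac{1}{89950 + 39494} = \frac{1}{129444}$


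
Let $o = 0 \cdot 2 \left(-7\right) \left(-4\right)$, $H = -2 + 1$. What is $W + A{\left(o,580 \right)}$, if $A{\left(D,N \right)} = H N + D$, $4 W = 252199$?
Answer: $\frac{249879}{4} \approx 62470.0$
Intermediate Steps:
$H = -1$
$W = \frac{252199}{4}$ ($W = \frac{1}{4} \cdot 252199 = \frac{252199}{4} \approx 63050.0$)
$o = 0$ ($o = 0 \left(-7\right) \left(-4\right) = 0 \left(-4\right) = 0$)
$A{\left(D,N \right)} = D - N$ ($A{\left(D,N \right)} = - N + D = D - N$)
$W + A{\left(o,580 \right)} = \frac{252199}{4} + \left(0 - 580\right) = \frac{252199}{4} - 580 = \frac{249879}{4}$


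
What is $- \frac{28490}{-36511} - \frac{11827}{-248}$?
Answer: $\frac{438881117}{9054728} \approx 48.47$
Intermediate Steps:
$- \frac{28490}{-36511} - \frac{11827}{-248} = \left(-28490\right) \left(- \frac{1}{36511}\right) - - \frac{11827}{248} = \frac{28490}{36511} + \frac{11827}{248} = \frac{438881117}{9054728}$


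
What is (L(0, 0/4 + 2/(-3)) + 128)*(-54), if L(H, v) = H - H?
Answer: -6912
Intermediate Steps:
L(H, v) = 0
(L(0, 0/4 + 2/(-3)) + 128)*(-54) = (0 + 128)*(-54) = 128*(-54) = -6912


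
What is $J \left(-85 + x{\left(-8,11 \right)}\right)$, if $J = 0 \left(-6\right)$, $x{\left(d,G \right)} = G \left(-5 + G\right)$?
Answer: $0$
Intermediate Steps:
$J = 0$
$J \left(-85 + x{\left(-8,11 \right)}\right) = 0 \left(-85 + 11 \left(-5 + 11\right)\right) = 0 \left(-85 + 11 \cdot 6\right) = 0 \left(-85 + 66\right) = 0 \left(-19\right) = 0$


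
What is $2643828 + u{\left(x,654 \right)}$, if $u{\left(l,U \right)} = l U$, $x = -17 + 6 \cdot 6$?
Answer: $2656254$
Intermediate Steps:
$x = 19$ ($x = -17 + 36 = 19$)
$u{\left(l,U \right)} = U l$
$2643828 + u{\left(x,654 \right)} = 2643828 + 654 \cdot 19 = 2643828 + 12426 = 2656254$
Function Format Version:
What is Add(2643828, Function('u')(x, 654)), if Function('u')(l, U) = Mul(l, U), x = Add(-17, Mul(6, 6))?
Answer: 2656254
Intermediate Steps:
x = 19 (x = Add(-17, 36) = 19)
Function('u')(l, U) = Mul(U, l)
Add(2643828, Function('u')(x, 654)) = Add(2643828, Mul(654, 19)) = Add(2643828, 12426) = 2656254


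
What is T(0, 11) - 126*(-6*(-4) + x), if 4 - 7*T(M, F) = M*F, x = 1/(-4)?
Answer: -41887/14 ≈ -2991.9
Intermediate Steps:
x = -¼ ≈ -0.25000
T(M, F) = 4/7 - F*M/7 (T(M, F) = 4/7 - M*F/7 = 4/7 - F*M/7)
T(0, 11) - 126*(-6*(-4) + x) = (4/7 - ⅐*11*0) - 126*(-6*(-4) - ¼) = (4/7 + 0) - 126*(24 - ¼) = 4/7 - 126*95/4 = 4/7 - 5985/2 = -41887/14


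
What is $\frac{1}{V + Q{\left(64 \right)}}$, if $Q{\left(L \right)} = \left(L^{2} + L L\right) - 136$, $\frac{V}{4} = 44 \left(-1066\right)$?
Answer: $- \frac{1}{179560} \approx -5.5692 \cdot 10^{-6}$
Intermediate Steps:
$V = -187616$ ($V = 4 \cdot 44 \left(-1066\right) = 4 \left(-46904\right) = -187616$)
$Q{\left(L \right)} = -136 + 2 L^{2}$ ($Q{\left(L \right)} = \left(L^{2} + L^{2}\right) - 136 = 2 L^{2} - 136 = -136 + 2 L^{2}$)
$\frac{1}{V + Q{\left(64 \right)}} = \frac{1}{-187616 - \left(136 - 2 \cdot 64^{2}\right)} = \frac{1}{-187616 + \left(-136 + 2 \cdot 4096\right)} = \frac{1}{-187616 + \left(-136 + 8192\right)} = \frac{1}{-187616 + 8056} = \frac{1}{-179560} = - \frac{1}{179560}$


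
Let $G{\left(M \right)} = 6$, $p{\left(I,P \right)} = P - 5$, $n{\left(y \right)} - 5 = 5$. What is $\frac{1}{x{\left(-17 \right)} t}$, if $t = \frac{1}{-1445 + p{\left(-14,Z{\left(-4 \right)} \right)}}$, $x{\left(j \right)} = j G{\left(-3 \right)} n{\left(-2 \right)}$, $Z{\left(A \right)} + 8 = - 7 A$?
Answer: $\frac{143}{102} \approx 1.402$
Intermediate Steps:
$Z{\left(A \right)} = -8 - 7 A$
$n{\left(y \right)} = 10$ ($n{\left(y \right)} = 5 + 5 = 10$)
$p{\left(I,P \right)} = -5 + P$
$x{\left(j \right)} = 60 j$ ($x{\left(j \right)} = j 6 \cdot 10 = 6 j 10 = 60 j$)
$t = - \frac{1}{1430}$ ($t = \frac{1}{-1445 - -15} = \frac{1}{-1445 + \left(-5 + \left(-8 + 28\right)\right)} = \frac{1}{-1445 + \left(-5 + 20\right)} = \frac{1}{-1445 + 15} = \frac{1}{-1430} = - \frac{1}{1430} \approx -0.0006993$)
$\frac{1}{x{\left(-17 \right)} t} = \frac{1}{60 \left(-17\right) \left(- \frac{1}{1430}\right)} = \frac{1}{\left(-1020\right) \left(- \frac{1}{1430}\right)} = \frac{1}{\frac{102}{143}} = \frac{143}{102}$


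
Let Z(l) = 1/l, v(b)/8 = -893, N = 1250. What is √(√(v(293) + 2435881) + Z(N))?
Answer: √(2 + 2500*√2428737)/50 ≈ 39.477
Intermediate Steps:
v(b) = -7144 (v(b) = 8*(-893) = -7144)
√(√(v(293) + 2435881) + Z(N)) = √(√(-7144 + 2435881) + 1/1250) = √(√2428737 + 1/1250) = √(1/1250 + √2428737)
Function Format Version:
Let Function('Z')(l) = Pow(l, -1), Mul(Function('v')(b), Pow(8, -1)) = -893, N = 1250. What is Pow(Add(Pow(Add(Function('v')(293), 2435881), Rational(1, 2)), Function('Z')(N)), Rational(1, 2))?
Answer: Mul(Rational(1, 50), Pow(Add(2, Mul(2500, Pow(2428737, Rational(1, 2)))), Rational(1, 2))) ≈ 39.477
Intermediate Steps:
Function('v')(b) = -7144 (Function('v')(b) = Mul(8, -893) = -7144)
Pow(Add(Pow(Add(Function('v')(293), 2435881), Rational(1, 2)), Function('Z')(N)), Rational(1, 2)) = Pow(Add(Pow(Add(-7144, 2435881), Rational(1, 2)), Pow(1250, -1)), Rational(1, 2)) = Pow(Add(Pow(2428737, Rational(1, 2)), Rational(1, 1250)), Rational(1, 2)) = Pow(Add(Rational(1, 1250), Pow(2428737, Rational(1, 2))), Rational(1, 2))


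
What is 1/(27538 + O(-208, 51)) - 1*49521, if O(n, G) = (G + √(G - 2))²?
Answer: -1530297941/30902 ≈ -49521.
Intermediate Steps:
O(n, G) = (G + √(-2 + G))²
1/(27538 + O(-208, 51)) - 1*49521 = 1/(27538 + (51 + √(-2 + 51))²) - 1*49521 = 1/(27538 + (51 + √49)²) - 49521 = 1/(27538 + (51 + 7)²) - 49521 = 1/(27538 + 58²) - 49521 = 1/(27538 + 3364) - 49521 = 1/30902 - 49521 = -1530297941/30902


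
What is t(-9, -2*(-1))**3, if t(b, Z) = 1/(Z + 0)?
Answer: 1/8 ≈ 0.12500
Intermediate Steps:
t(b, Z) = 1/Z
t(-9, -2*(-1))**3 = (1/(-2*(-1)))**3 = (1/2)**3 = 1/8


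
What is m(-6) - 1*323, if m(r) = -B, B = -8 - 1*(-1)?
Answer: -316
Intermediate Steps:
B = -7 (B = -8 + 1 = -7)
m(r) = 7 (m(r) = -1*(-7) = 7)
m(-6) - 1*323 = 7 - 1*323 = 7 - 323 = -316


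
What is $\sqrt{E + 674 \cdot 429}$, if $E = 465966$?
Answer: $2 \sqrt{188778} \approx 868.97$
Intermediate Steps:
$\sqrt{E + 674 \cdot 429} = \sqrt{465966 + 674 \cdot 429} = \sqrt{465966 + 289146} = \sqrt{755112} = 2 \sqrt{188778}$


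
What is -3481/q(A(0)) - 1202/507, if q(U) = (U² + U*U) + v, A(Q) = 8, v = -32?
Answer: -626753/16224 ≈ -38.631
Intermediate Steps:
q(U) = -32 + 2*U² (q(U) = (U² + U*U) - 32 = (U² + U²) - 32 = 2*U² - 32 = -32 + 2*U²)
-3481/q(A(0)) - 1202/507 = -3481/(-32 + 2*8²) - 1202/507 = -3481/(-32 + 2*64) - 1202*1/507 = -3481/(-32 + 128) - 1202/507 = -3481/96 - 1202/507 = -626753/16224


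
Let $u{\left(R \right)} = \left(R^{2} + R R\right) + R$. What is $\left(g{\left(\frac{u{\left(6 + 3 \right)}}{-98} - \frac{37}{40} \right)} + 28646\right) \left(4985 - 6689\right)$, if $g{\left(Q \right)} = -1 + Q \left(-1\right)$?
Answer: $- \frac{11959829229}{245} \approx -4.8816 \cdot 10^{7}$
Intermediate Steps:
$u{\left(R \right)} = R + 2 R^{2}$ ($u{\left(R \right)} = \left(R^{2} + R^{2}\right) + R = 2 R^{2} + R = R + 2 R^{2}$)
$g{\left(Q \right)} = -1 - Q$
$\left(g{\left(\frac{u{\left(6 + 3 \right)}}{-98} - \frac{37}{40} \right)} + 28646\right) \left(4985 - 6689\right) = \left(\left(-1 - \left(\frac{\left(6 + 3\right) \left(1 + 2 \left(6 + 3\right)\right)}{-98} - \frac{37}{40}\right)\right) + 28646\right) \left(4985 - 6689\right) = \left(\left(-1 - \left(9 \left(1 + 2 \cdot 9\right) \left(- \frac{1}{98}\right) - \frac{37}{40}\right)\right) + 28646\right) \left(-1704\right) = \left(\left(-1 - \left(9 \left(1 + 18\right) \left(- \frac{1}{98}\right) - \frac{37}{40}\right)\right) + 28646\right) \left(-1704\right) = \left(\left(-1 - \left(9 \cdot 19 \left(- \frac{1}{98}\right) - \frac{37}{40}\right)\right) + 28646\right) \left(-1704\right) = \left(\left(-1 - \left(171 \left(- \frac{1}{98}\right) - \frac{37}{40}\right)\right) + 28646\right) \left(-1704\right) = \left(\left(-1 - \left(- \frac{171}{98} - \frac{37}{40}\right)\right) + 28646\right) \left(-1704\right) = \left(\left(-1 - - \frac{5233}{1960}\right) + 28646\right) \left(-1704\right) = \left(\left(-1 + \frac{5233}{1960}\right) + 28646\right) \left(-1704\right) = \left(\frac{3273}{1960} + 28646\right) \left(-1704\right) = \frac{56149433}{1960} \left(-1704\right) = - \frac{11959829229}{245}$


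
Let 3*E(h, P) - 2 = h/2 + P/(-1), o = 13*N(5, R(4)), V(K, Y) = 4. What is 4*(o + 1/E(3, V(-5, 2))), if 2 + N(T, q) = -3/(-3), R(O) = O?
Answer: -76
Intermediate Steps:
N(T, q) = -1 (N(T, q) = -2 - 3/(-3) = -2 - 3*(-⅓) = -2 + 1 = -1)
o = -13 (o = 13*(-1) = -13)
E(h, P) = ⅔ - P/3 + h/6 (E(h, P) = ⅔ + (h/2 + P/(-1))/3 = ⅔ + (h*(½) + P*(-1))/3 = ⅔ + (h/2 - P)/3 = ⅔ + (-P/3 + h/6) = ⅔ - P/3 + h/6)
4*(o + 1/E(3, V(-5, 2))) = 4*(-13 + 1/(⅔ - ⅓*4 + (⅙)*3)) = 4*(-13 + 1/(⅔ - 4/3 + ½)) = 4*(-13 + 1/(-⅙)) = 4*(-13 - 6) = 4*(-19) = -76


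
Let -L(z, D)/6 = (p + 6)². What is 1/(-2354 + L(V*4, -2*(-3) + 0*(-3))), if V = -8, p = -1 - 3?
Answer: -1/2378 ≈ -0.00042052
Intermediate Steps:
p = -4
L(z, D) = -24 (L(z, D) = -6*(-4 + 6)² = -6*2² = -6*4 = -24)
1/(-2354 + L(V*4, -2*(-3) + 0*(-3))) = 1/(-2354 - 24) = 1/(-2378) = -1/2378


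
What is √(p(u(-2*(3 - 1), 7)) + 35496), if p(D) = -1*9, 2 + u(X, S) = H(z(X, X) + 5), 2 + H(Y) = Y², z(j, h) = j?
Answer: 3*√3943 ≈ 188.38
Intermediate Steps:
H(Y) = -2 + Y²
u(X, S) = -4 + (5 + X)² (u(X, S) = -2 + (-2 + (X + 5)²) = -2 + (-2 + (5 + X)²) = -4 + (5 + X)²)
p(D) = -9
√(p(u(-2*(3 - 1), 7)) + 35496) = √(-9 + 35496) = √35487 = 3*√3943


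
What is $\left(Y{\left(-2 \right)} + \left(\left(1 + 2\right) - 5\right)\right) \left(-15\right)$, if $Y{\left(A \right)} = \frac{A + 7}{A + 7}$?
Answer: $15$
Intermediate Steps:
$Y{\left(A \right)} = 1$ ($Y{\left(A \right)} = \frac{7 + A}{7 + A} = 1$)
$\left(Y{\left(-2 \right)} + \left(\left(1 + 2\right) - 5\right)\right) \left(-15\right) = \left(1 + \left(\left(1 + 2\right) - 5\right)\right) \left(-15\right) = \left(1 + \left(3 - 5\right)\right) \left(-15\right) = \left(1 - 2\right) \left(-15\right) = \left(-1\right) \left(-15\right) = 15$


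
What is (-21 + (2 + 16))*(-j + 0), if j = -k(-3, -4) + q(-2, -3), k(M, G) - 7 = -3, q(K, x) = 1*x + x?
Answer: -30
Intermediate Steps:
q(K, x) = 2*x (q(K, x) = x + x = 2*x)
k(M, G) = 4 (k(M, G) = 7 - 3 = 4)
j = -10 (j = -1*4 + 2*(-3) = -4 - 6 = -10)
(-21 + (2 + 16))*(-j + 0) = (-21 + (2 + 16))*(-1*(-10) + 0) = (-21 + 18)*(10 + 0) = -3*10 = -30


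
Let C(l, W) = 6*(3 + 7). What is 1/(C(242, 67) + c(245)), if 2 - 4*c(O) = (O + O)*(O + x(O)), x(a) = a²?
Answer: -2/14766029 ≈ -1.3545e-7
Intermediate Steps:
c(O) = ½ - O*(O + O²)/2 (c(O) = ½ - (O + O)*(O + O²)/4 = ½ - 2*O*(O + O²)/4 = ½ - O*(O + O²)/2)
C(l, W) = 60 (C(l, W) = 6*10 = 60)
1/(C(242, 67) + c(245)) = 1/(60 + (½ - ½*245² - ½*245³)) = 1/(60 + (½ - ½*60025 - ½*14706125)) = 1/(60 + (½ - 60025/2 - 14706125/2)) = 1/(60 - 14766149/2) = 1/(-14766029/2) = -2/14766029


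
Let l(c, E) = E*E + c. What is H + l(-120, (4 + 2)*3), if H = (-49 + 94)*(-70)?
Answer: -2946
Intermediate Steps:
l(c, E) = c + E**2 (l(c, E) = E**2 + c = c + E**2)
H = -3150 (H = 45*(-70) = -3150)
H + l(-120, (4 + 2)*3) = -3150 + (-120 + ((4 + 2)*3)**2) = -3150 + (-120 + (6*3)**2) = -3150 + (-120 + 18**2) = -3150 + (-120 + 324) = -3150 + 204 = -2946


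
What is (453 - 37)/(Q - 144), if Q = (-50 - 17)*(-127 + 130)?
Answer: -416/345 ≈ -1.2058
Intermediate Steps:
Q = -201 (Q = -67*3 = -201)
(453 - 37)/(Q - 144) = (453 - 37)/(-201 - 144) = 416/(-345) = 416*(-1/345) = -416/345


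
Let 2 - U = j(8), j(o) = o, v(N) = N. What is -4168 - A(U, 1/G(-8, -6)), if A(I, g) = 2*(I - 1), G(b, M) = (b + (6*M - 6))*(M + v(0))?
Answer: -4154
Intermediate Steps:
G(b, M) = M*(-6 + b + 6*M) (G(b, M) = (b + (6*M - 6))*(M + 0) = (b + (-6 + 6*M))*M = (-6 + b + 6*M)*M = M*(-6 + b + 6*M))
U = -6 (U = 2 - 1*8 = 2 - 8 = -6)
A(I, g) = -2 + 2*I (A(I, g) = 2*(-1 + I) = -2 + 2*I)
-4168 - A(U, 1/G(-8, -6)) = -4168 - (-2 + 2*(-6)) = -4168 - (-2 - 12) = -4168 - 1*(-14) = -4168 + 14 = -4154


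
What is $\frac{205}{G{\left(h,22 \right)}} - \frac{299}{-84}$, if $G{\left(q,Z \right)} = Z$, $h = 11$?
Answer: $\frac{11899}{924} \approx 12.878$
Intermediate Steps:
$\frac{205}{G{\left(h,22 \right)}} - \frac{299}{-84} = \frac{205}{22} - \frac{299}{-84} = 205 \cdot \frac{1}{22} - - \frac{299}{84} = \frac{205}{22} + \frac{299}{84} = \frac{11899}{924}$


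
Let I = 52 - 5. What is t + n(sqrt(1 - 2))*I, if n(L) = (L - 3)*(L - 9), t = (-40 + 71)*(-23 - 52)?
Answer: -1103 - 564*I ≈ -1103.0 - 564.0*I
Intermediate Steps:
t = -2325 (t = 31*(-75) = -2325)
n(L) = (-9 + L)*(-3 + L) (n(L) = (-3 + L)*(-9 + L) = (-9 + L)*(-3 + L))
I = 47
t + n(sqrt(1 - 2))*I = -2325 + (27 + (sqrt(1 - 2))**2 - 12*sqrt(1 - 2))*47 = -2325 + (27 + (sqrt(-1))**2 - 12*I)*47 = -2325 + (27 + I**2 - 12*I)*47 = -2325 + (27 - 1 - 12*I)*47 = -2325 + (26 - 12*I)*47 = -2325 + (1222 - 564*I) = -1103 - 564*I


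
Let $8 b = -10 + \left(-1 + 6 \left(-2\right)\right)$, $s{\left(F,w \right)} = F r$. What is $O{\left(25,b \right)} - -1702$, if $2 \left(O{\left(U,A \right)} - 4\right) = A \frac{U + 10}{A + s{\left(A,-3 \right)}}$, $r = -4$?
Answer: $\frac{10201}{6} \approx 1700.2$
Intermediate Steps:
$s{\left(F,w \right)} = - 4 F$ ($s{\left(F,w \right)} = F \left(-4\right) = - 4 F$)
$b = - \frac{23}{8}$ ($b = \frac{-10 + \left(-1 + 6 \left(-2\right)\right)}{8} = \frac{-10 - 13}{8} = \frac{1}{8} \left(-23\right) = - \frac{23}{8} \approx -2.875$)
$O{\left(U,A \right)} = \frac{7}{3} - \frac{U}{6}$ ($O{\left(U,A \right)} = 4 + \frac{A \frac{U + 10}{A - 4 A}}{2} = 4 + \frac{A \frac{10 + U}{\left(-3\right) A}}{2} = 4 + \frac{A \left(10 + U\right) \left(- \frac{1}{3 A}\right)}{2} = 4 + \frac{A \left(- \frac{10 + U}{3 A}\right)}{2} = 4 + \frac{- \frac{10}{3} - \frac{U}{3}}{2} = 4 - \left(\frac{5}{3} + \frac{U}{6}\right) = \frac{7}{3} - \frac{U}{6}$)
$O{\left(25,b \right)} - -1702 = \left(\frac{7}{3} - \frac{25}{6}\right) - -1702 = \left(\frac{7}{3} - \frac{25}{6}\right) + 1702 = - \frac{11}{6} + 1702 = \frac{10201}{6}$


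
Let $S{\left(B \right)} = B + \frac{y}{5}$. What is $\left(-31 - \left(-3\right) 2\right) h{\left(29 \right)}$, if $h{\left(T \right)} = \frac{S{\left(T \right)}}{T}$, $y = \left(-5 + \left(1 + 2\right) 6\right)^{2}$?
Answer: $- \frac{1570}{29} \approx -54.138$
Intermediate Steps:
$y = 169$ ($y = \left(-5 + 3 \cdot 6\right)^{2} = \left(-5 + 18\right)^{2} = 13^{2} = 169$)
$S{\left(B \right)} = \frac{169}{5} + B$ ($S{\left(B \right)} = B + \frac{169}{5} = \frac{169}{5} + B$)
$h{\left(T \right)} = \frac{\frac{169}{5} + T}{T}$
$\left(-31 - \left(-3\right) 2\right) h{\left(29 \right)} = \left(-31 - \left(-3\right) 2\right) \frac{\frac{169}{5} + 29}{29} = \left(-31 - -6\right) \frac{1}{29} \cdot \frac{314}{5} = \left(-31 + 6\right) \frac{314}{145} = \left(-25\right) \frac{314}{145} = - \frac{1570}{29}$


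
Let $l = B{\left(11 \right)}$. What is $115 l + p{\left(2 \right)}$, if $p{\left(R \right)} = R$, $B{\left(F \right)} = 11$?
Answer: $1267$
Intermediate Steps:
$l = 11$
$115 l + p{\left(2 \right)} = 115 \cdot 11 + 2 = 1265 + 2 = 1267$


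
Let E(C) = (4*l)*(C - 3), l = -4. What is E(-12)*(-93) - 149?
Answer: -22469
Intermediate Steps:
E(C) = 48 - 16*C (E(C) = (4*(-4))*(C - 3) = -16*(-3 + C) = 48 - 16*C)
E(-12)*(-93) - 149 = (48 - 16*(-12))*(-93) - 149 = (48 + 192)*(-93) - 149 = 240*(-93) - 149 = -22320 - 149 = -22469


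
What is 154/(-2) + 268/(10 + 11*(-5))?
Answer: -3733/45 ≈ -82.956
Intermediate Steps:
154/(-2) + 268/(10 + 11*(-5)) = 154*(-1/2) + 268/(10 - 55) = -77 + 268/(-45) = -77 + 268*(-1/45) = -77 - 268/45 = -3733/45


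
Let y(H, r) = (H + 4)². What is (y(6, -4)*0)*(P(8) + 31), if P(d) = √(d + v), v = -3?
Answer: 0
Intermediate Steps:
y(H, r) = (4 + H)²
P(d) = √(-3 + d) (P(d) = √(d - 3) = √(-3 + d))
(y(6, -4)*0)*(P(8) + 31) = ((4 + 6)²*0)*(√(-3 + 8) + 31) = (10²*0)*(√5 + 31) = (100*0)*(31 + √5) = 0*(31 + √5) = 0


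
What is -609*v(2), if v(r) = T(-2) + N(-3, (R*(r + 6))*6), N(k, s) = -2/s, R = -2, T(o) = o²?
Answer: -39179/16 ≈ -2448.7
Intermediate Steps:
v(r) = 4 - 2/(-72 - 12*r) (v(r) = (-2)² - 2*(-1/(12*(r + 6))) = 4 - 2*(-1/(12*(6 + r))) = 4 - 2*1/(6*(-12 - 2*r)) = 4 - 2/(-72 - 12*r))
-609*v(2) = -203*(145 + 24*2)/(2*(6 + 2)) = -203*(145 + 48)/(2*8) = -203*193/(2*8) = -609*193/48 = -39179/16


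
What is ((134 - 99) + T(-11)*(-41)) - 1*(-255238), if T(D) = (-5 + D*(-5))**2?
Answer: 152773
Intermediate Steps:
T(D) = (-5 - 5*D)**2
((134 - 99) + T(-11)*(-41)) - 1*(-255238) = ((134 - 99) + (25*(1 - 11)**2)*(-41)) - 1*(-255238) = (35 + (25*(-10)**2)*(-41)) + 255238 = (35 + (25*100)*(-41)) + 255238 = (35 + 2500*(-41)) + 255238 = (35 - 102500) + 255238 = -102465 + 255238 = 152773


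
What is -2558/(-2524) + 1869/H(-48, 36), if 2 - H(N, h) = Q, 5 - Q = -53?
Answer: -163361/5048 ≈ -32.362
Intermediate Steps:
Q = 58 (Q = 5 - 1*(-53) = 5 + 53 = 58)
H(N, h) = -56 (H(N, h) = 2 - 1*58 = 2 - 58 = -56)
-2558/(-2524) + 1869/H(-48, 36) = -2558/(-2524) + 1869/(-56) = -2558*(-1/2524) + 1869*(-1/56) = 1279/1262 - 267/8 = -163361/5048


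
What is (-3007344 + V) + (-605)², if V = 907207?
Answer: -1734112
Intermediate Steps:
(-3007344 + V) + (-605)² = (-3007344 + 907207) + (-605)² = -2100137 + 366025 = -1734112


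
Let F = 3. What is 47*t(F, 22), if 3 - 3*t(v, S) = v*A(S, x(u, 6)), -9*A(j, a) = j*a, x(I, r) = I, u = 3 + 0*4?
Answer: 1175/3 ≈ 391.67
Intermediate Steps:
u = 3 (u = 3 + 0 = 3)
A(j, a) = -a*j/9 (A(j, a) = -j*a/9 = -a*j/9)
t(v, S) = 1 + S*v/9 (t(v, S) = 1 - v*(-⅑*3*S)/3 = 1 - v*(-S/3)/3 = 1 - (-1)*S*v/9 = 1 + S*v/9)
47*t(F, 22) = 47*(1 + (⅑)*22*3) = 47*(1 + 22/3) = 47*(25/3) = 1175/3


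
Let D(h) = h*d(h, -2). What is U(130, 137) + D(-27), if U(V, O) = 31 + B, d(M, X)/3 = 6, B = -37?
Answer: -492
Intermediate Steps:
d(M, X) = 18 (d(M, X) = 3*6 = 18)
D(h) = 18*h (D(h) = h*18 = 18*h)
U(V, O) = -6 (U(V, O) = 31 - 37 = -6)
U(130, 137) + D(-27) = -6 + 18*(-27) = -6 - 486 = -492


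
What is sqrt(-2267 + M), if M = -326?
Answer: I*sqrt(2593) ≈ 50.922*I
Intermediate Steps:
sqrt(-2267 + M) = sqrt(-2267 - 326) = sqrt(-2593) = I*sqrt(2593)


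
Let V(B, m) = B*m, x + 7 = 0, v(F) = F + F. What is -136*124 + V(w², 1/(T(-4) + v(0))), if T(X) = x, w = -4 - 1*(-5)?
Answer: -118049/7 ≈ -16864.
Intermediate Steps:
v(F) = 2*F
w = 1 (w = -4 + 5 = 1)
x = -7 (x = -7 + 0 = -7)
T(X) = -7
-136*124 + V(w², 1/(T(-4) + v(0))) = -136*124 + 1²/(-7 + 2*0) = -16864 + 1/(-7 + 0) = -16864 + 1/(-7) = -16864 + 1*(-⅐) = -16864 - ⅐ = -118049/7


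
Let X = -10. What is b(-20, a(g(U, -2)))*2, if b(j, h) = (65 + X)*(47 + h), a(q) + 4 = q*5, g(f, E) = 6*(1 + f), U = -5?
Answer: -8470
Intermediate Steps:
g(f, E) = 6 + 6*f
a(q) = -4 + 5*q (a(q) = -4 + q*5 = -4 + 5*q)
b(j, h) = 2585 + 55*h (b(j, h) = (65 - 10)*(47 + h) = 55*(47 + h) = 2585 + 55*h)
b(-20, a(g(U, -2)))*2 = (2585 + 55*(-4 + 5*(6 + 6*(-5))))*2 = (2585 + 55*(-4 + 5*(6 - 30)))*2 = (2585 + 55*(-4 + 5*(-24)))*2 = (2585 + 55*(-4 - 120))*2 = (2585 + 55*(-124))*2 = (2585 - 6820)*2 = -4235*2 = -8470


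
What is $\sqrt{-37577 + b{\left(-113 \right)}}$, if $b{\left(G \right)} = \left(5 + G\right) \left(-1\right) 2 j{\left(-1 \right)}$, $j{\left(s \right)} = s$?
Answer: $i \sqrt{37793} \approx 194.4 i$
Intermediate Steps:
$b{\left(G \right)} = 10 + 2 G$ ($b{\left(G \right)} = \left(5 + G\right) \left(-1\right) 2 \left(-1\right) = \left(5 + G\right) \left(\left(-2\right) \left(-1\right)\right) = \left(5 + G\right) 2 = 10 + 2 G$)
$\sqrt{-37577 + b{\left(-113 \right)}} = \sqrt{-37577 + \left(10 + 2 \left(-113\right)\right)} = \sqrt{-37577 + \left(10 - 226\right)} = \sqrt{-37577 - 216} = \sqrt{-37793} = i \sqrt{37793}$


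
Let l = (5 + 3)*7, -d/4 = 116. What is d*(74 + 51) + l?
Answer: -57944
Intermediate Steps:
d = -464 (d = -4*116 = -464)
l = 56 (l = 8*7 = 56)
d*(74 + 51) + l = -464*(74 + 51) + 56 = -464*125 + 56 = -58000 + 56 = -57944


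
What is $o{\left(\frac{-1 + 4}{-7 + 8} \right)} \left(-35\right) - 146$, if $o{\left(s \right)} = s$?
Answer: $-251$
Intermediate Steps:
$o{\left(\frac{-1 + 4}{-7 + 8} \right)} \left(-35\right) - 146 = \frac{-1 + 4}{-7 + 8} \left(-35\right) - 146 = \frac{3}{1} \left(-35\right) - 146 = 3 \cdot 1 \left(-35\right) - 146 = 3 \left(-35\right) - 146 = -105 - 146 = -251$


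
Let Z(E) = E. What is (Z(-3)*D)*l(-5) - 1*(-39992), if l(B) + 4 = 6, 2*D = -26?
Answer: 40070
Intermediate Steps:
D = -13 (D = (½)*(-26) = -13)
l(B) = 2 (l(B) = -4 + 6 = 2)
(Z(-3)*D)*l(-5) - 1*(-39992) = -3*(-13)*2 - 1*(-39992) = 39*2 + 39992 = 78 + 39992 = 40070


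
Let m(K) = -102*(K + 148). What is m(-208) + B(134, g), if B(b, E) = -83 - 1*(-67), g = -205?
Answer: 6104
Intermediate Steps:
B(b, E) = -16 (B(b, E) = -83 + 67 = -16)
m(K) = -15096 - 102*K (m(K) = -102*(148 + K) = -15096 - 102*K)
m(-208) + B(134, g) = (-15096 - 102*(-208)) - 16 = (-15096 + 21216) - 16 = 6120 - 16 = 6104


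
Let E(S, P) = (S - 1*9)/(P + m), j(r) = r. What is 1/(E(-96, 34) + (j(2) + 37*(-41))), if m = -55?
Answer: -1/1510 ≈ -0.00066225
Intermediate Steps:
E(S, P) = (-9 + S)/(-55 + P) (E(S, P) = (S - 1*9)/(P - 55) = (S - 9)/(-55 + P) = (-9 + S)/(-55 + P))
1/(E(-96, 34) + (j(2) + 37*(-41))) = 1/((-9 - 96)/(-55 + 34) + (2 + 37*(-41))) = 1/(-105/(-21) + (2 - 1517)) = 1/(-1/21*(-105) - 1515) = 1/(5 - 1515) = 1/(-1510) = -1/1510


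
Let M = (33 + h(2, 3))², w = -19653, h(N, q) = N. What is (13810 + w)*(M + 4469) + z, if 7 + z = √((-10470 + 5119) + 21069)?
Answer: -33270049 + √15718 ≈ -3.3270e+7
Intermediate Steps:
M = 1225 (M = (33 + 2)² = 35² = 1225)
z = -7 + √15718 (z = -7 + √((-10470 + 5119) + 21069) = -7 + √(-5351 + 21069) = -7 + √15718 ≈ 118.37)
(13810 + w)*(M + 4469) + z = (13810 - 19653)*(1225 + 4469) + (-7 + √15718) = -5843*5694 + (-7 + √15718) = -33270042 + (-7 + √15718) = -33270049 + √15718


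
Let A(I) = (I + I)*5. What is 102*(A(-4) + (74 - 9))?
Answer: 2550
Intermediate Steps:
A(I) = 10*I (A(I) = (2*I)*5 = 10*I)
102*(A(-4) + (74 - 9)) = 102*(10*(-4) + (74 - 9)) = 102*(-40 + 65) = 102*25 = 2550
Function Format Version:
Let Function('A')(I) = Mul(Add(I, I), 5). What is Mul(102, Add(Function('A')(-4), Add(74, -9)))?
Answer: 2550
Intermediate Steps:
Function('A')(I) = Mul(10, I) (Function('A')(I) = Mul(Mul(2, I), 5) = Mul(10, I))
Mul(102, Add(Function('A')(-4), Add(74, -9))) = Mul(102, Add(Mul(10, -4), Add(74, -9))) = Mul(102, Add(-40, 65)) = Mul(102, 25) = 2550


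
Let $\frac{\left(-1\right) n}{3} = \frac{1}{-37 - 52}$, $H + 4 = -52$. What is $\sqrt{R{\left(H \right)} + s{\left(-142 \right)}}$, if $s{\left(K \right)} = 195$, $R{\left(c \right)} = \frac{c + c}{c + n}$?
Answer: $\frac{\sqrt{4887671003}}{4981} \approx 14.036$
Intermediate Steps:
$H = -56$ ($H = -4 - 52 = -56$)
$n = \frac{3}{89}$ ($n = - \frac{3}{-37 - 52} = - \frac{3}{-89} = \left(-3\right) \left(- \frac{1}{89}\right) = \frac{3}{89} \approx 0.033708$)
$R{\left(c \right)} = \frac{2 c}{\frac{3}{89} + c}$ ($R{\left(c \right)} = \frac{c + c}{c + \frac{3}{89}} = \frac{2 c}{\frac{3}{89} + c}$)
$\sqrt{R{\left(H \right)} + s{\left(-142 \right)}} = \sqrt{178 \left(-56\right) \frac{1}{3 + 89 \left(-56\right)} + 195} = \sqrt{178 \left(-56\right) \frac{1}{3 - 4984} + 195} = \sqrt{178 \left(-56\right) \frac{1}{-4981} + 195} = \sqrt{178 \left(-56\right) \left(- \frac{1}{4981}\right) + 195} = \sqrt{\frac{9968}{4981} + 195} = \sqrt{\frac{981263}{4981}} = \frac{\sqrt{4887671003}}{4981}$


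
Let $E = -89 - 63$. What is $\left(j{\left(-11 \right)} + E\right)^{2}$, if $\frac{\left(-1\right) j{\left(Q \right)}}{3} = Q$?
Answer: $14161$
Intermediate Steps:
$j{\left(Q \right)} = - 3 Q$
$E = -152$
$\left(j{\left(-11 \right)} + E\right)^{2} = \left(\left(-3\right) \left(-11\right) - 152\right)^{2} = \left(33 - 152\right)^{2} = \left(-119\right)^{2} = 14161$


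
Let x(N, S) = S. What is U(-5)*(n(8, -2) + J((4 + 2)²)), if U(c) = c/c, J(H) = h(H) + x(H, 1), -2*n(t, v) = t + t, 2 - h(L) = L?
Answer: -41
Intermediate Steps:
h(L) = 2 - L
n(t, v) = -t (n(t, v) = -(t + t)/2 = -t)
J(H) = 3 - H (J(H) = (2 - H) + 1 = 3 - H)
U(c) = 1
U(-5)*(n(8, -2) + J((4 + 2)²)) = 1*(-1*8 + (3 - (4 + 2)²)) = 1*(-8 + (3 - 1*6²)) = 1*(-8 + (3 - 1*36)) = 1*(-8 + (3 - 36)) = 1*(-8 - 33) = 1*(-41) = -41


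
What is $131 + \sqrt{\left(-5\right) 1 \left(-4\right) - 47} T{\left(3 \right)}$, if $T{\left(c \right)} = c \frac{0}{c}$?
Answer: $131$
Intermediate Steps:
$T{\left(c \right)} = 0$ ($T{\left(c \right)} = c 0 = 0$)
$131 + \sqrt{\left(-5\right) 1 \left(-4\right) - 47} T{\left(3 \right)} = 131 + \sqrt{\left(-5\right) 1 \left(-4\right) - 47} \cdot 0 = 131 + \sqrt{\left(-5\right) \left(-4\right) - 47} \cdot 0 = 131 + \sqrt{20 - 47} \cdot 0 = 131 + \sqrt{-27} \cdot 0 = 131 + 3 i \sqrt{3} \cdot 0 = 131 + 0 = 131$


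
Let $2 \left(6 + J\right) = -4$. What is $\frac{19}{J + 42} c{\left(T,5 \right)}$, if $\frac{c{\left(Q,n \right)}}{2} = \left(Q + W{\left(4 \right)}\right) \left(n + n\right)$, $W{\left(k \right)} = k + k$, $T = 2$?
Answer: $\frac{1900}{17} \approx 111.76$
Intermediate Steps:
$W{\left(k \right)} = 2 k$
$J = -8$ ($J = -6 + \frac{1}{2} \left(-4\right) = -6 - 2 = -8$)
$c{\left(Q,n \right)} = 4 n \left(8 + Q\right)$ ($c{\left(Q,n \right)} = 2 \left(Q + 2 \cdot 4\right) \left(n + n\right) = 2 \left(Q + 8\right) 2 n = 2 \left(8 + Q\right) 2 n = 2 \cdot 2 n \left(8 + Q\right) = 4 n \left(8 + Q\right)$)
$\frac{19}{J + 42} c{\left(T,5 \right)} = \frac{19}{-8 + 42} \cdot 4 \cdot 5 \left(8 + 2\right) = \frac{19}{34} \cdot 4 \cdot 5 \cdot 10 = 19 \cdot \frac{1}{34} \cdot 200 = \frac{19}{34} \cdot 200 = \frac{1900}{17}$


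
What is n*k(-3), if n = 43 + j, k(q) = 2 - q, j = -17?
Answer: 130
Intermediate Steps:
n = 26 (n = 43 - 17 = 26)
n*k(-3) = 26*(2 - 1*(-3)) = 26*(2 + 3) = 26*5 = 130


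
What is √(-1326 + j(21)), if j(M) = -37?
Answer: I*√1363 ≈ 36.919*I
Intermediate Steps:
√(-1326 + j(21)) = √(-1326 - 37) = √(-1363) = I*√1363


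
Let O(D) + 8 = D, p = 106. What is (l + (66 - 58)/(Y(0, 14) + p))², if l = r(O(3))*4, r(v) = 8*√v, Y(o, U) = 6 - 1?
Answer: -63083456/12321 + 512*I*√5/111 ≈ -5120.0 + 10.314*I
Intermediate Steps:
Y(o, U) = 5
O(D) = -8 + D
l = 32*I*√5 (l = (8*√(-8 + 3))*4 = (8*√(-5))*4 = (8*(I*√5))*4 = (8*I*√5)*4 = 32*I*√5 ≈ 71.554*I)
(l + (66 - 58)/(Y(0, 14) + p))² = (32*I*√5 + (66 - 58)/(5 + 106))² = (32*I*√5 + 8/111)² = (8/111 + 32*I*√5)²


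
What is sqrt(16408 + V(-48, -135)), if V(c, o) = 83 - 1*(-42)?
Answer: 3*sqrt(1837) ≈ 128.58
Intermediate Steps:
V(c, o) = 125 (V(c, o) = 83 + 42 = 125)
sqrt(16408 + V(-48, -135)) = sqrt(16408 + 125) = sqrt(16533) = 3*sqrt(1837)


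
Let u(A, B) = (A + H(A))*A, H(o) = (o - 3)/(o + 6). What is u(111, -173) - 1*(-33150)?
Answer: 592455/13 ≈ 45573.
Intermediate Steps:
H(o) = (-3 + o)/(6 + o)
u(A, B) = A*(A + (-3 + A)/(6 + A)) (u(A, B) = (A + (-3 + A)/(6 + A))*A = A*(A + (-3 + A)/(6 + A)))
u(111, -173) - 1*(-33150) = 111*(-3 + 111 + 111*(6 + 111))/(6 + 111) - 1*(-33150) = 111*(-3 + 111 + 111*117)/117 + 33150 = 111*(1/117)*(-3 + 111 + 12987) + 33150 = 111*(1/117)*13095 + 33150 = 161505/13 + 33150 = 592455/13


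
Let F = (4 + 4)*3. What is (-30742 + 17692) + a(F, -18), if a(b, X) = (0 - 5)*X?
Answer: -12960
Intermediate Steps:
F = 24 (F = 8*3 = 24)
a(b, X) = -5*X
(-30742 + 17692) + a(F, -18) = (-30742 + 17692) - 5*(-18) = -13050 + 90 = -12960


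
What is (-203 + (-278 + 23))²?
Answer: 209764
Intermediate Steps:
(-203 + (-278 + 23))² = (-203 - 255)² = (-458)² = 209764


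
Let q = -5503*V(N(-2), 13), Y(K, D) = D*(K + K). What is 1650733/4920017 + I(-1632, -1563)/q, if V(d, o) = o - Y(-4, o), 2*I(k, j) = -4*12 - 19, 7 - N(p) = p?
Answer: 2125981826705/6335515730934 ≈ 0.33557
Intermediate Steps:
N(p) = 7 - p
I(k, j) = -67/2 (I(k, j) = (-4*12 - 19)/2 = (-48 - 19)/2 = (1/2)*(-67) = -67/2)
Y(K, D) = 2*D*K (Y(K, D) = D*(2*K) = 2*D*K)
V(d, o) = 9*o (V(d, o) = o - 2*o*(-4) = o - (-8)*o = o + 8*o = 9*o)
q = -643851 (q = -49527*13 = -5503*117 = -643851)
1650733/4920017 + I(-1632, -1563)/q = 1650733/4920017 - 67/2/(-643851) = 1650733*(1/4920017) - 67/2*(-1/643851) = 1650733/4920017 + 67/1287702 = 2125981826705/6335515730934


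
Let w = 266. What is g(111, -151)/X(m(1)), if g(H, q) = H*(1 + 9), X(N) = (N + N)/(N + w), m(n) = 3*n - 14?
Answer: -141525/11 ≈ -12866.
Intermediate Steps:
m(n) = -14 + 3*n
X(N) = 2*N/(266 + N) (X(N) = (N + N)/(N + 266) = (2*N)/(266 + N) = 2*N/(266 + N))
g(H, q) = 10*H (g(H, q) = H*10 = 10*H)
g(111, -151)/X(m(1)) = (10*111)/((2*(-14 + 3*1)/(266 + (-14 + 3*1)))) = 1110/((2*(-14 + 3)/(266 + (-14 + 3)))) = 1110/((2*(-11)/(266 - 11))) = 1110/((2*(-11)/255)) = 1110/((2*(-11)*(1/255))) = 1110/(-22/255) = 1110*(-255/22) = -141525/11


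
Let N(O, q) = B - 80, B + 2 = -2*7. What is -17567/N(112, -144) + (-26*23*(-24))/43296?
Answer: 7937069/43296 ≈ 183.32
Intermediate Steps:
B = -16 (B = -2 - 2*7 = -2 - 14 = -16)
N(O, q) = -96 (N(O, q) = -16 - 80 = -96)
-17567/N(112, -144) + (-26*23*(-24))/43296 = -17567/(-96) + (-26*23*(-24))/43296 = -17567*(-1/96) - 598*(-24)*(1/43296) = 17567/96 + 14352*(1/43296) = 17567/96 + 299/902 = 7937069/43296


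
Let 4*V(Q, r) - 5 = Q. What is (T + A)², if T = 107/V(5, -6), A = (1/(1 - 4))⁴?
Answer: 300640921/164025 ≈ 1832.9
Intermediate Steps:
V(Q, r) = 5/4 + Q/4
A = 1/81 (A = (1/(-3))⁴ = (-⅓)⁴ = 1/81 ≈ 0.012346)
T = 214/5 (T = 107/(5/4 + (¼)*5) = 107/(5/4 + 5/4) = 107/(5/2) = 107*(⅖) = 214/5 ≈ 42.800)
(T + A)² = (214/5 + 1/81)² = (17339/405)² = 300640921/164025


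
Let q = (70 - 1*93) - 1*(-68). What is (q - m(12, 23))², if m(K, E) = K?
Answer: 1089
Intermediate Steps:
q = 45 (q = (70 - 93) + 68 = -23 + 68 = 45)
(q - m(12, 23))² = (45 - 1*12)² = (45 - 12)² = 33² = 1089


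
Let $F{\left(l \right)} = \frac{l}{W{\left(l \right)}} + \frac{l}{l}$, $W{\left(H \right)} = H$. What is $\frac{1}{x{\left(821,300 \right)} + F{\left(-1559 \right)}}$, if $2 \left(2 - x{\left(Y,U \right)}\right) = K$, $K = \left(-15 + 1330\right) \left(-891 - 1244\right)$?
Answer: $\frac{2}{2807533} \approx 7.1237 \cdot 10^{-7}$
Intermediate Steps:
$K = -2807525$ ($K = 1315 \left(-2135\right) = -2807525$)
$x{\left(Y,U \right)} = \frac{2807529}{2}$ ($x{\left(Y,U \right)} = 2 - - \frac{2807525}{2} = 2 + \frac{2807525}{2} = \frac{2807529}{2}$)
$F{\left(l \right)} = 2$ ($F{\left(l \right)} = \frac{l}{l} + \frac{l}{l} = 1 + 1 = 2$)
$\frac{1}{x{\left(821,300 \right)} + F{\left(-1559 \right)}} = \frac{1}{\frac{2807529}{2} + 2} = \frac{1}{\frac{2807533}{2}} = \frac{2}{2807533}$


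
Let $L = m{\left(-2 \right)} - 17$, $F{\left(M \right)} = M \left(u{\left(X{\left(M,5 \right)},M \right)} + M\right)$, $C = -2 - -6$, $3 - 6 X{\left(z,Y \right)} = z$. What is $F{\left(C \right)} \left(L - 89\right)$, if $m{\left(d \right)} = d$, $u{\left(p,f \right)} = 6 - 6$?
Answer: $-1728$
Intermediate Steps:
$X{\left(z,Y \right)} = \frac{1}{2} - \frac{z}{6}$
$C = 4$ ($C = -2 + 6 = 4$)
$u{\left(p,f \right)} = 0$ ($u{\left(p,f \right)} = 6 - 6 = 0$)
$F{\left(M \right)} = M^{2}$ ($F{\left(M \right)} = M \left(0 + M\right) = M M = M^{2}$)
$L = -19$ ($L = -2 - 17 = -19$)
$F{\left(C \right)} \left(L - 89\right) = 4^{2} \left(-19 - 89\right) = 16 \left(-108\right) = -1728$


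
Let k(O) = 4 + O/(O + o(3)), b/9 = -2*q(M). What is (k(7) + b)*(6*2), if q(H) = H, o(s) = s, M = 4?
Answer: -4038/5 ≈ -807.60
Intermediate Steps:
b = -72 (b = 9*(-2*4) = 9*(-8) = -72)
k(O) = 4 + O/(3 + O) (k(O) = 4 + O/(O + 3) = 4 + O/(3 + O))
(k(7) + b)*(6*2) = ((12 + 5*7)/(3 + 7) - 72)*(6*2) = ((12 + 35)/10 - 72)*12 = ((1/10)*47 - 72)*12 = (47/10 - 72)*12 = -673/10*12 = -4038/5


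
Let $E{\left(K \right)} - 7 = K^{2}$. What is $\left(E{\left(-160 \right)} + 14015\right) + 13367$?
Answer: $52989$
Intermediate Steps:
$E{\left(K \right)} = 7 + K^{2}$
$\left(E{\left(-160 \right)} + 14015\right) + 13367 = \left(\left(7 + \left(-160\right)^{2}\right) + 14015\right) + 13367 = \left(\left(7 + 25600\right) + 14015\right) + 13367 = \left(25607 + 14015\right) + 13367 = 39622 + 13367 = 52989$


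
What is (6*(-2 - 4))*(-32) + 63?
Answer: 1215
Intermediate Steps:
(6*(-2 - 4))*(-32) + 63 = (6*(-6))*(-32) + 63 = -36*(-32) + 63 = 1152 + 63 = 1215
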